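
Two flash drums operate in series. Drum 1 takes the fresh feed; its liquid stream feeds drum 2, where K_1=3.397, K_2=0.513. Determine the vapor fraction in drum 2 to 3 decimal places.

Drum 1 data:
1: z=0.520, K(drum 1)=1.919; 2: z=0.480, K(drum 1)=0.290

Drum 1:
Rachford–Rice: g(ψ₁) = Σ zᵢ(Kᵢ−1)/(1+ψ₁(Kᵢ−1)) = 0.
g(0) = ΣzᵢKᵢ − 1 = 0.137 and g(1) = 1 − Σzᵢ/Kᵢ = -0.926, so a root lies in (0, 1).
Newton iteration, ψ₁⁰ = 0.37:
  ψ₁ = 0.370: g = -0.1056, g' = -0.690 → ψ₁ = 0.217
  ψ₁ = 0.217: g = -0.0044, g' = -0.643 → ψ₁ = 0.210
Converged at ψ₁ = 0.210.
Drum-1 compositions:
  1: x = 0.436, y = 0.836
  2: x = 0.564, y = 0.164
Drum-2 feed = drum-1 liquid: z₂ = (0.4359, 0.5641).
Drum 2:
Material balance + equilibrium reduce to Σ zᵢ(Kᵢ−1)/(1+ψ₂(Kᵢ−1)) = 0.
g(0) = ΣzᵢKᵢ − 1 = 0.770 and g(1) = 1 − Σzᵢ/Kᵢ = -0.228, so a root lies in (0, 1).
Binary case is linear: z₁(K₁−1)(1+ψ₂(K₂−1)) + z₂(K₂−1)(1+ψ₂(K₁−1)) = 0
⇒ ψ₂ = [z₁(K₁−1)+z₂(K₂−1)] / [−(K₁−1)(K₂−1)] = 0.7700/1.1673 = 0.660
  1: x = 0.169, y = 0.574
  2: x = 0.831, y = 0.426

V/F (drum 2) = 0.660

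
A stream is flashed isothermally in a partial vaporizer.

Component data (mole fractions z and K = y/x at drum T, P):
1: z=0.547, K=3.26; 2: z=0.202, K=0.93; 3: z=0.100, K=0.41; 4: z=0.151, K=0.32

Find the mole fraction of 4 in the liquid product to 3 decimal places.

Newton iteration, V/F⁰ = 0.5:
  V/F = 0.500: g = 0.3265, g' = -0.847 → V/F = 0.885
  V/F = 0.885: g = 0.0153, g' = -0.905 → V/F = 0.902
Converged at V/F = 0.902.
Compositions from xᵢ = zᵢ/(1+V/F(Kᵢ−1)), yᵢ = Kᵢxᵢ:
  1: x = 0.180, y = 0.587
  2: x = 0.216, y = 0.201
  3: x = 0.214, y = 0.088
  4: x = 0.391, y = 0.125

x_4 = 0.391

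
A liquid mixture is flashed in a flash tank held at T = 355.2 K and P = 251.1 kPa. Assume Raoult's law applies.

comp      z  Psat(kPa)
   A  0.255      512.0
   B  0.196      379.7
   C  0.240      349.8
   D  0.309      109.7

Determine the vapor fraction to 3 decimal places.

Raoult's law: Kᵢ = Pᵢˢᵃᵗ/P = Pᵢˢᵃᵗ/251.1.
  K_A = 512.0/251.1 = 2.03903, K_B = 379.7/251.1 = 1.51215, K_C = 349.8/251.1 = 1.39307, K_D = 109.7/251.1 = 0.43688
Material balance + equilibrium reduce to Σ zᵢ(Kᵢ−1)/(1+ψ(Kᵢ−1)) = 0.
Feasibility: ΣzᵢKᵢ = 1.286, Σzᵢ/Kᵢ = 1.134 — both > 1, two phases present.
Newton iteration, ψ⁰ = 0.5:
  ψ = 0.500: g = 0.0909, g' = -0.368 → ψ = 0.747
  ψ = 0.747: g = -0.0058, g' = -0.428 → ψ = 0.734
Converged at ψ = 0.734.

ψ = 0.734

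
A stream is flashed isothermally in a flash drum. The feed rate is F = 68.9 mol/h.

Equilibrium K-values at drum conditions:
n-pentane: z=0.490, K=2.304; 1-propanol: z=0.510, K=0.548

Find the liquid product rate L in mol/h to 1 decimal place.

Rachford–Rice: g(V/F) = Σ zᵢ(Kᵢ−1)/(1+V/F(Kᵢ−1)) = 0.
g(0) = ΣzᵢKᵢ − 1 = 0.408 and g(1) = 1 − Σzᵢ/Kᵢ = -0.143, so a root lies in (0, 1).
Binary case is linear: z₁(K₁−1)(1+V/F(K₂−1)) + z₂(K₂−1)(1+V/F(K₁−1)) = 0
⇒ V/F = [z₁(K₁−1)+z₂(K₂−1)] / [−(K₁−1)(K₂−1)] = 0.4084/0.5894 = 0.693
Then V = V/F·F = 0.6930·68.9 = 47.7 mol/h and L = F − V = 21.2 mol/h.

L = 21.2 mol/h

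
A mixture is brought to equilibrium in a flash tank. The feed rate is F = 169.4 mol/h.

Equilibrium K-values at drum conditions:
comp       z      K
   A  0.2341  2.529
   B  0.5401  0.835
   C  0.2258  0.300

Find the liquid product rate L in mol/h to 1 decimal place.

Newton–Raphson from ψ = 0.45:
  ψ = 0.4500: g = -0.11497, g' = -0.4450 → ψ = 0.1917
  ψ = 0.1917: g = 0.00224, g' = -0.4906 → ψ = 0.1962
Converged at ψ = 0.1962.
Then V = ψ·F = 0.1962·169.4 = 33.2 mol/h and L = F − V = 136.2 mol/h.

L = 136.2 mol/h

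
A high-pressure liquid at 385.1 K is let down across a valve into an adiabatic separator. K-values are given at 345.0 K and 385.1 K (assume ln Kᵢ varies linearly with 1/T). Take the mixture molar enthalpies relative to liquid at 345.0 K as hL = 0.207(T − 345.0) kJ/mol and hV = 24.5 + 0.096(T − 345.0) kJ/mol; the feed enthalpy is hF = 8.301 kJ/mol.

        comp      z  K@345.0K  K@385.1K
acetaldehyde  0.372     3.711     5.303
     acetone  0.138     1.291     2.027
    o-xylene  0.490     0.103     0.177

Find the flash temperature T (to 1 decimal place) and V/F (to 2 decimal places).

T = 348.8 K, V/F = 0.31

Adiabatic flash: solve Rachford–Rice at each trial T, then check hF = ψ·hV(T) + (1−ψ)·hL(T).
  T = 345.0 K: K = (3.711, 1.291, 0.103), RR gives ψ = 0.295, H_out = 7.222 kJ/mol
  T = 385.1 K: K = (5.303, 2.027, 0.177), RR gives ψ = 0.451, H_out = 17.342 kJ/mol
  T = 365.1 K: K = (4.482, 1.639, 0.137), RR gives ψ = 0.380, H_out = 12.615 kJ/mol
  T = 355.1 K: K = (4.091, 1.460, 0.119), RR gives ψ = 0.340, H_out = 10.035 kJ/mol
  T = 350.1 K: K = (3.901, 1.375, 0.111), RR gives ψ = 0.318, H_out = 8.672 kJ/mol
  T = 347.6 K: K = (3.807, 1.334, 0.107), RR gives ψ = 0.307, H_out = 7.970 kJ/mol
  T = 348.9 K: K = (3.856, 1.355, 0.109), RR gives ψ = 0.313, H_out = 8.337 kJ/mol
Linear interpolation between T = 347.6 (H_out = 7.970) and T = 348.9 (H_out = 8.337) on hF = 8.301 gives T ≈ 348.8 K, at which ψ = 0.31.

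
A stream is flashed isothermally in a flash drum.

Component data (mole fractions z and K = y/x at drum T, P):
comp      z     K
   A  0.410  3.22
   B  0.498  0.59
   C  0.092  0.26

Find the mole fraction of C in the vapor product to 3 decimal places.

Material balance + equilibrium reduce to Σ zᵢ(Kᵢ−1)/(1+V/F(Kᵢ−1)) = 0.
g(0) = ΣzᵢKᵢ − 1 = 0.638 and g(1) = 1 − Σzᵢ/Kᵢ = -0.325, so a root lies in (0, 1).
Iterate (Newton) starting at V/F = 0.69:
  V/F = 0.690: g = -0.0643, g' = -0.688 → V/F = 0.597
  V/F = 0.597: g = -0.0006, g' = -0.682 → V/F = 0.596
Converged at V/F = 0.596.
Compositions from xᵢ = zᵢ/(1+V/F(Kᵢ−1)), yᵢ = Kᵢxᵢ:
  A: x = 0.177, y = 0.568
  B: x = 0.659, y = 0.389
  C: x = 0.165, y = 0.043

y_C = 0.043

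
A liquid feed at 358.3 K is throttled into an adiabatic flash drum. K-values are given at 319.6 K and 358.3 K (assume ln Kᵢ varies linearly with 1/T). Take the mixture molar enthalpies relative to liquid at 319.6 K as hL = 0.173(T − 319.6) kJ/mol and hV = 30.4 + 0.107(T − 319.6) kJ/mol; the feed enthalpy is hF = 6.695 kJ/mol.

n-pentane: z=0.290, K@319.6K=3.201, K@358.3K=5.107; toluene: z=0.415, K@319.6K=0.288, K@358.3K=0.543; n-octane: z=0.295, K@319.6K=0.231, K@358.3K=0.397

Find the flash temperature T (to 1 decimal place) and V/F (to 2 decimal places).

Adiabatic flash: solve Rachford–Rice at each trial T, then check hF = ψ·hV(T) + (1−ψ)·hL(T).
  T = 319.6 K: K = (3.201, 0.288, 0.231), RR gives ψ = 0.072, H_out = 2.176 kJ/mol
  T = 358.3 K: K = (5.107, 0.543, 0.397), RR gives ψ = 0.385, H_out = 17.405 kJ/mol
  T = 339.0 K: K = (4.100, 0.403, 0.308), RR gives ψ = 0.226, H_out = 9.941 kJ/mol
  T = 329.3 K: K = (3.636, 0.342, 0.268), RR gives ψ = 0.152, H_out = 6.191 kJ/mol
  T = 334.1 K: K = (3.862, 0.372, 0.287), RR gives ψ = 0.189, H_out = 8.066 kJ/mol
  T = 331.7 K: K = (3.748, 0.357, 0.277), RR gives ψ = 0.170, H_out = 7.135 kJ/mol
Linear interpolation between T = 329.3 (H_out = 6.191) and T = 331.7 (H_out = 7.135) on hF = 6.695 gives T ≈ 330.6 K, at which ψ = 0.16.

T = 330.6 K, V/F = 0.16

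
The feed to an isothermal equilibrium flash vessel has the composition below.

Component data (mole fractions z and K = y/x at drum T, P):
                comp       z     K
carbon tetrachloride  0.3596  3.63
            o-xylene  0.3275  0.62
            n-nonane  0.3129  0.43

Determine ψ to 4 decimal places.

ψ = 0.5074

Newton–Raphson from ψ = 0.4:
  ψ = 0.4000: g = 0.08311, g' = -0.8271 → ψ = 0.5005
  ψ = 0.5005: g = 0.00509, g' = -0.7347 → ψ = 0.5074
Converged at ψ = 0.5074.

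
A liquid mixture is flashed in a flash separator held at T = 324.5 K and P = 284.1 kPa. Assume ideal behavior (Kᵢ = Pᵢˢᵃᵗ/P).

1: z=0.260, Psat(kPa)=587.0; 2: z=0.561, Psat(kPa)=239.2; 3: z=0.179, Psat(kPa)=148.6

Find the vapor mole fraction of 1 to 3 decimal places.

Raoult's law: Kᵢ = Pᵢˢᵃᵗ/P = Pᵢˢᵃᵗ/284.1.
  K_1 = 587.0/284.1 = 2.06617, K_2 = 239.2/284.1 = 0.84196, K_3 = 148.6/284.1 = 0.52306
Let β = V/F and solve Σ zᵢ(Kᵢ−1)/(1+β(Kᵢ−1)) = 0.
Feasibility: ΣzᵢKᵢ = 1.103, Σzᵢ/Kᵢ = 1.134 — both > 1, two phases present.
Newton iteration, β⁰ = 0.65:
  β = 0.650: g = -0.0588, g' = -0.206 → β = 0.365
  β = 0.365: g = 0.0022, g' = -0.229 → β = 0.374
Converged at β = 0.374.
Compositions from xᵢ = zᵢ/(1+β(Kᵢ−1)), yᵢ = Kᵢxᵢ:
  1: x = 0.186, y = 0.384
  2: x = 0.596, y = 0.502
  3: x = 0.218, y = 0.114

y_1 = 0.384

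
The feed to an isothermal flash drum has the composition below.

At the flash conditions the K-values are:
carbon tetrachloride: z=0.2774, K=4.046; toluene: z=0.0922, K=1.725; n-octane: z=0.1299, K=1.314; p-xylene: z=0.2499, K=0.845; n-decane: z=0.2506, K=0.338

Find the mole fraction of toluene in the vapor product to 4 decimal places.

Let ψ = V/F and solve Σ zᵢ(Kᵢ−1)/(1+ψ(Kᵢ−1)) = 0.
Check two-phase: ΣzᵢKᵢ = 1.7480 > 1 and Σzᵢ/Kᵢ = 1.2580 > 1, so g(0) = 0.7480 > 0 and g(1) = -0.2580 < 0.
Newton–Raphson from ψ = 0.5:
  ψ = 0.5000: g = 0.12925, g' = -0.6924 → ψ = 0.6867
  ψ = 0.6867: g = 0.00399, g' = -0.6762 → ψ = 0.6926
Converged at ψ = 0.6925.
Compositions from xᵢ = zᵢ/(1+ψ(Kᵢ−1)), yᵢ = Kᵢxᵢ:
  carbon tetrachloride: x = 0.0892, y = 0.3609
  toluene: x = 0.0614, y = 0.1059
  n-octane: x = 0.1067, y = 0.1402
  p-xylene: x = 0.2800, y = 0.2366
  n-decane: x = 0.4628, y = 0.1564

y_toluene = 0.1059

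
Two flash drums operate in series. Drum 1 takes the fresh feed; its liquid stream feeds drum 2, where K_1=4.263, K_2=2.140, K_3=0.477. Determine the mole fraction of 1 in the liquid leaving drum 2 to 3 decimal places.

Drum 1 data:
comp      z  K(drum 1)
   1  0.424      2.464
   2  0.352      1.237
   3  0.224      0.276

Drum 1:
Material balance + equilibrium reduce to Σ zᵢ(Kᵢ−1)/(1+ψ₁(Kᵢ−1)) = 0.
Check two-phase: ΣzᵢKᵢ = 1.542 > 1 and Σzᵢ/Kᵢ = 1.268 > 1, so g(0) = 0.542 > 0 and g(1) = -0.268 < 0.
Iterate (Newton) starting at ψ₁ = 0.34:
  ψ₁ = 0.340: g = 0.2765, g' = -0.629 → ψ₁ = 0.780
  ψ₁ = 0.780: g = -0.0122, g' = -0.832 → ψ₁ = 0.765
Converged at ψ₁ = 0.765.
Drum-1 compositions:
  1: x = 0.200, y = 0.493
  2: x = 0.298, y = 0.369
  3: x = 0.502, y = 0.139
Drum-2 feed = drum-1 liquid: z₂ = (0.2000, 0.2980, 0.5020).
Drum 2:
Let ψ₂ = V/F and solve Σ zᵢ(Kᵢ−1)/(1+ψ₂(Kᵢ−1)) = 0.
g(0) = ΣzᵢKᵢ − 1 = 0.730 and g(1) = 1 − Σzᵢ/Kᵢ = -0.239, so a root lies in (0, 1).
Newton–Raphson from ψ₂ = 0.32:
  ψ₂ = 0.320: g = 0.2529, g' = -0.916 → ψ₂ = 0.596
  ψ₂ = 0.596: g = 0.0423, g' = -0.673 → ψ₂ = 0.659
  ψ₂ = 0.659: g = 0.0004, g' = -0.661 → ψ₂ = 0.660
Converged at ψ₂ = 0.660.
  1: x = 0.063, y = 0.270
  2: x = 0.170, y = 0.364
  3: x = 0.766, y = 0.366

x_1 (drum 2) = 0.063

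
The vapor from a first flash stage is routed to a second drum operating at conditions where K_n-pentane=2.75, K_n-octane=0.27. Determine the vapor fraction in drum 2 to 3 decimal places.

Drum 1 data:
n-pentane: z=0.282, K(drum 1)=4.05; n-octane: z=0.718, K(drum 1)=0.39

Drum 1:
Newton iteration, ψ₁⁰ = 0.5:
  ψ₁ = 0.500: g = -0.2896, g' = -0.965 → ψ₁ = 0.200
  ψ₁ = 0.200: g = 0.0356, g' = -1.359 → ψ₁ = 0.226
  ψ₁ = 0.226: g = 0.0011, g' = -1.279 → ψ₁ = 0.227
Converged at ψ₁ = 0.227.
Drum-1 compositions:
  n-pentane: x = 0.167, y = 0.675
  n-octane: x = 0.833, y = 0.325
Drum-2 feed = drum-1 vapor: z₂ = (0.6750, 0.3250).
Drum 2:
Binary case is linear: z₁(K₁−1)(1+ψ₂(K₂−1)) + z₂(K₂−1)(1+ψ₂(K₁−1)) = 0
⇒ ψ₂ = [z₁(K₁−1)+z₂(K₂−1)] / [−(K₁−1)(K₂−1)] = 0.9440/1.2775 = 0.739
  n-pentane: x = 0.294, y = 0.809
  n-octane: x = 0.706, y = 0.191

V/F (drum 2) = 0.739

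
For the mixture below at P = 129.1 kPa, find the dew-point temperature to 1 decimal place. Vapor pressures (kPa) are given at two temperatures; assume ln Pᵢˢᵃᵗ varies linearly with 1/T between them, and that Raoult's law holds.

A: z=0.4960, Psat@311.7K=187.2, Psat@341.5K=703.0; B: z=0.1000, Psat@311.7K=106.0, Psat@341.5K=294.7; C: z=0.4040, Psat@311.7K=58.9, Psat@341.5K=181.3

T = 318.9 K

Dew-point temperature: Σzᵢ·P/Pᵢˢᵃᵗ(T) = 1. Interpolate ln Pᵢˢᵃᵗ = aᵢ + bᵢ/T.
  T = 311.7 K: ΣzᵢP/Pᵢˢᵃᵗ = 1.3494
  T = 341.5 K: ΣzᵢP/Pᵢˢᵃᵗ = 0.4226
  T = 326.6 K: ΣzᵢP/Pᵢˢᵃᵗ = 0.7346
  T = 319.1 K: ΣzᵢP/Pᵢˢᵃᵗ = 0.9903
  T = 315.4 K: ΣzᵢP/Pᵢˢᵃᵗ = 1.1538
  T = 317.2 K: ΣzᵢP/Pᵢˢᵃᵗ = 1.0706
Interpolating between 317.2 K and 319.1 K gives T ≈ 318.9 K.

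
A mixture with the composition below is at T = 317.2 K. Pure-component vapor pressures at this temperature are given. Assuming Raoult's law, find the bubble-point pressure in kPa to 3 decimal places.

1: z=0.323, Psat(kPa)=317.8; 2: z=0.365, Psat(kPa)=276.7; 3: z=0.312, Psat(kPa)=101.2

At the bubble point ψ → 0, so ΣzᵢKᵢ = 1 with Kᵢ = Pᵢˢᵃᵗ/P ⇒ P = ΣzᵢPᵢˢᵃᵗ.
P = 0.323·317.8 + 0.365·276.7 + 0.312·101.2 = 235.219 kPa

Pbub = 235.219 kPa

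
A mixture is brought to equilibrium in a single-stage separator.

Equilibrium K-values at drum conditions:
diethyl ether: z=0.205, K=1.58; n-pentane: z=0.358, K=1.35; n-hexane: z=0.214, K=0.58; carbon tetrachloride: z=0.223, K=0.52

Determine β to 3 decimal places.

Iterate (Newton) starting at β = 0.6:
  β = 0.600: g = -0.0787, g' = -0.237 → β = 0.267
  β = 0.267: g = -0.0065, g' = -0.204 → β = 0.235
Converged at β = 0.235.

β = 0.235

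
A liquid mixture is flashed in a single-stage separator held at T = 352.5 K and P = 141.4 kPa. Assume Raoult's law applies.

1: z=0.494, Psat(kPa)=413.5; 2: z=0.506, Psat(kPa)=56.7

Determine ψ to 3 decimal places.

ψ = 0.562

Raoult's law: Kᵢ = Pᵢˢᵃᵗ/P = Pᵢˢᵃᵗ/141.4.
  K_1 = 413.5/141.4 = 2.92433, K_2 = 56.7/141.4 = 0.40099
Material balance + equilibrium reduce to Σ zᵢ(Kᵢ−1)/(1+ψ(Kᵢ−1)) = 0.
g(0) = ΣzᵢKᵢ − 1 = 0.648 and g(1) = 1 − Σzᵢ/Kᵢ = -0.431, so a root lies in (0, 1).
Binary case is linear: z₁(K₁−1)(1+ψ(K₂−1)) + z₂(K₂−1)(1+ψ(K₁−1)) = 0
⇒ ψ = [z₁(K₁−1)+z₂(K₂−1)] / [−(K₁−1)(K₂−1)] = 0.6475/1.1527 = 0.562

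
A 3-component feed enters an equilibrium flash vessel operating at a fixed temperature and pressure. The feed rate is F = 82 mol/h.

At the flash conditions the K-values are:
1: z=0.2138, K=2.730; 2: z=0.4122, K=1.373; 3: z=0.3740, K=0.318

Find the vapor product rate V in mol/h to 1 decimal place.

Rachford–Rice: g(V/F) = Σ zᵢ(Kᵢ−1)/(1+V/F(Kᵢ−1)) = 0.
g(0) = ΣzᵢKᵢ − 1 = 0.2686 and g(1) = 1 − Σzᵢ/Kᵢ = -0.5546, so a root lies in (0, 1).
Iterate (Newton) starting at V/F = 0.67:
  V/F = 0.6700: g = -0.17537, g' = -0.7638 → V/F = 0.4404
  V/F = 0.4404: g = -0.02258, g' = -0.6038 → V/F = 0.4030
  V/F = 0.4030: g = -0.00015, g' = -0.5963 → V/F = 0.4027
Converged at V/F = 0.4027.
Then V = V/F·F = 0.4027·82 = 33.0 mol/h and L = F − V = 49.0 mol/h.

V = 33.0 mol/h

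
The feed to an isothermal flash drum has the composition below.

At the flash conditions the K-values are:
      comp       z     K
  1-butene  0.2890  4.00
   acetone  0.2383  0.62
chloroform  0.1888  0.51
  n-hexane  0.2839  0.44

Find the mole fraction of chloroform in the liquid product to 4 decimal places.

Rachford–Rice: g(ψ) = Σ zᵢ(Kᵢ−1)/(1+ψ(Kᵢ−1)) = 0.
g(0) = ΣzᵢKᵢ − 1 = 0.5250 and g(1) = 1 − Σzᵢ/Kᵢ = -0.4720, so a root lies in (0, 1).
Newton–Raphson from ψ = 0.5:
  ψ = 0.5000: g = -0.10834, g' = -0.7199 → ψ = 0.3495
  ψ = 0.3495: g = 0.00951, g' = -0.8692 → ψ = 0.3604
  ψ = 0.3604: g = 0.00009, g' = -0.8532 → ψ = 0.3605
Converged at ψ = 0.3605.
Compositions from xᵢ = zᵢ/(1+ψ(Kᵢ−1)), yᵢ = Kᵢxᵢ:
  1-butene: x = 0.1388, y = 0.5553
  acetone: x = 0.2761, y = 0.1712
  chloroform: x = 0.2293, y = 0.1169
  n-hexane: x = 0.3557, y = 0.1565

x_chloroform = 0.2293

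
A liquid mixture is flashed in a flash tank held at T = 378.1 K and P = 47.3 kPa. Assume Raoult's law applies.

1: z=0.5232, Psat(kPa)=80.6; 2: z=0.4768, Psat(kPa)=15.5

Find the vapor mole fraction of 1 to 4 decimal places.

Raoult's law: Kᵢ = Pᵢˢᵃᵗ/P = Pᵢˢᵃᵗ/47.3.
  K_1 = 80.6/47.3 = 1.704017, K_2 = 15.5/47.3 = 0.327696
Rachford–Rice: g(V/F) = Σ zᵢ(Kᵢ−1)/(1+V/F(Kᵢ−1)) = 0.
Check two-phase: ΣzᵢKᵢ = 1.0478 > 1 and Σzᵢ/Kᵢ = 1.7620 > 1, so g(0) = 0.0478 > 0 and g(1) = -0.7620 < 0.
Binary case is linear: z₁(K₁−1)(1+V/F(K₂−1)) + z₂(K₂−1)(1+V/F(K₁−1)) = 0
⇒ V/F = [z₁(K₁−1)+z₂(K₂−1)] / [−(K₁−1)(K₂−1)] = 0.04779/0.47331 = 0.1010
Compositions from xᵢ = zᵢ/(1+V/F(Kᵢ−1)), yᵢ = Kᵢxᵢ:
  1: x = 0.4885, y = 0.8324
  2: x = 0.5115, y = 0.1676

y_1 = 0.8324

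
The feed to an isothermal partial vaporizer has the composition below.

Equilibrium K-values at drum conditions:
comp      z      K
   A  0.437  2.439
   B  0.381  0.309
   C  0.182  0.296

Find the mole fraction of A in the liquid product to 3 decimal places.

Rachford–Rice: g(β) = Σ zᵢ(Kᵢ−1)/(1+β(Kᵢ−1)) = 0.
Feasibility: ΣzᵢKᵢ = 1.237, Σzᵢ/Kᵢ = 2.027 — both > 1, two phases present.
Iterate (Newton) starting at β = 0.35:
  β = 0.350: g = -0.0991, g' = -0.876 → β = 0.237
Converged at β = 0.237.
Compositions from xᵢ = zᵢ/(1+β(Kᵢ−1)), yᵢ = Kᵢxᵢ:
  A: x = 0.326, y = 0.794
  B: x = 0.456, y = 0.141
  C: x = 0.219, y = 0.065

x_A = 0.326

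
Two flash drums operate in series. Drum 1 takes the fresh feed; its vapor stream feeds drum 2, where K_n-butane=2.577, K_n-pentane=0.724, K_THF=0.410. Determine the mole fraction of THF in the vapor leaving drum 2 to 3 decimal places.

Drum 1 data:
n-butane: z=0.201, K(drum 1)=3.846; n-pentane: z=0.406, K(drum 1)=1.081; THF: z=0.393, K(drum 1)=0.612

Drum 1:
Let ψ₁ = V/F and solve Σ zᵢ(Kᵢ−1)/(1+ψ₁(Kᵢ−1)) = 0.
g(0) = ΣzᵢKᵢ − 1 = 0.452 and g(1) = 1 − Σzᵢ/Kᵢ = -0.070, so a root lies in (0, 1).
Newton–Raphson from ψ₁ = 0.5:
  ψ₁ = 0.500: g = 0.0785, g' = -0.371 → ψ₁ = 0.712
  ψ₁ = 0.712: g = 0.0095, g' = -0.293 → ψ₁ = 0.744
  ψ₁ = 0.744: g = 0.0001, g' = -0.287 → ψ₁ = 0.745
Converged at ψ₁ = 0.745.
Drum-1 compositions:
  n-butane: x = 0.064, y = 0.248
  n-pentane: x = 0.383, y = 0.414
  THF: x = 0.553, y = 0.338
Drum-2 feed = drum-1 vapor: z₂ = (0.2479, 0.4139, 0.3382).
Drum 2:
Iterate (Newton) starting at ψ₂ = 0.5:
  ψ₂ = 0.500: g = -0.1970, g' = -0.472 → ψ₂ = 0.083
  ψ₂ = 0.083: g = 0.0192, g' = -0.646 → ψ₂ = 0.112
  ψ₂ = 0.112: g = 0.0005, g' = -0.614 → ψ₂ = 0.113
Converged at ψ₂ = 0.113.
  n-butane: x = 0.210, y = 0.542
  n-pentane: x = 0.427, y = 0.309
  THF: x = 0.362, y = 0.149

y_THF (drum 2) = 0.149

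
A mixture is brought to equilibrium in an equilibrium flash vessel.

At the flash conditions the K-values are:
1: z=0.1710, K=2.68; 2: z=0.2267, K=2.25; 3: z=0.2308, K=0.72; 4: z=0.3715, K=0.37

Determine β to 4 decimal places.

Newton–Raphson from β = 0.5:
  β = 0.5000: g = -0.08630, g' = -0.6154 → β = 0.3598
Converged at β = 0.3598.

β = 0.3598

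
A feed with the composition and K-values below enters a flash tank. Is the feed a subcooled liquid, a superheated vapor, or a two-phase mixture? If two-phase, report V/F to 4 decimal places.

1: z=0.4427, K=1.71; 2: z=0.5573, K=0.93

superheated vapor

ΣzᵢKᵢ = 1.2753; Σzᵢ/Kᵢ = 0.8581.
Since Σzᵢ/Kᵢ < 1 the mixture is above its dew point — single vapor phase.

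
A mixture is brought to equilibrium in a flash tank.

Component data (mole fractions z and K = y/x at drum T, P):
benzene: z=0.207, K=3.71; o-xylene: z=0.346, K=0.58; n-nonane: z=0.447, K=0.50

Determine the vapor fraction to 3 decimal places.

Rachford–Rice: g(ψ) = Σ zᵢ(Kᵢ−1)/(1+ψ(Kᵢ−1)) = 0.
g(0) = ΣzᵢKᵢ − 1 = 0.192 and g(1) = 1 − Σzᵢ/Kᵢ = -0.546, so a root lies in (0, 1).
Newton iteration, ψ⁰ = 0.43:
  ψ = 0.430: g = -0.2030, g' = -0.596 → ψ = 0.090
  ψ = 0.090: g = 0.0663, g' = -1.172 → ψ = 0.146
  ψ = 0.146: g = 0.0058, g' = -0.979 → ψ = 0.152
Converged at ψ = 0.152.

ψ = 0.152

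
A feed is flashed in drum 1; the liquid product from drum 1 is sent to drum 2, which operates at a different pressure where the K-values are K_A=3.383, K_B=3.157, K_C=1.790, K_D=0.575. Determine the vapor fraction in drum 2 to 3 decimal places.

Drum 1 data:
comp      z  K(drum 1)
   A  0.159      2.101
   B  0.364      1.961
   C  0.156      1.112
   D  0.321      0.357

Drum 1:
Let ψ₁ = V/F and solve Σ zᵢ(Kᵢ−1)/(1+ψ₁(Kᵢ−1)) = 0.
Feasibility: ΣzᵢKᵢ = 1.336, Σzᵢ/Kᵢ = 1.301 — both > 1, two phases present.
Newton iteration, ψ₁⁰ = 0.69:
  ψ₁ = 0.690: g = -0.0450, g' = -0.614 → ψ₁ = 0.617
  ψ₁ = 0.617: g = -0.0018, g' = -0.567 → ψ₁ = 0.614
Converged at ψ₁ = 0.614.
Drum-1 compositions:
  A: x = 0.095, y = 0.199
  B: x = 0.229, y = 0.449
  C: x = 0.146, y = 0.162
  D: x = 0.530, y = 0.189
Drum-2 feed = drum-1 liquid: z₂ = (0.0949, 0.2290, 0.1460, 0.5301).
Drum 2:
Material balance + equilibrium reduce to Σ zᵢ(Kᵢ−1)/(1+ψ₂(Kᵢ−1)) = 0.
Feasibility: ΣzᵢKᵢ = 1.610, Σzᵢ/Kᵢ = 1.104 — both > 1, two phases present.
Iterate (Newton) starting at ψ₂ = 0.41:
  ψ₂ = 0.410: g = 0.1907, g' = -0.630 → ψ₂ = 0.713
  ψ₂ = 0.713: g = 0.0291, g' = -0.474 → ψ₂ = 0.774
  ψ₂ = 0.774: g = 0.0003, g' = -0.464 → ψ₂ = 0.775
Converged at ψ₂ = 0.775.
  A: x = 0.033, y = 0.113
  B: x = 0.086, y = 0.271
  C: x = 0.091, y = 0.162
  D: x = 0.790, y = 0.454

V/F (drum 2) = 0.775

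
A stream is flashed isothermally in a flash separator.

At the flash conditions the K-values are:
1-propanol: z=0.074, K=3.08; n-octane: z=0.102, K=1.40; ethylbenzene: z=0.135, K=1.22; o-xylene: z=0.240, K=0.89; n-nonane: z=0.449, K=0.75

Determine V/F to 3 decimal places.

Rachford–Rice: g(V/F) = Σ zᵢ(Kᵢ−1)/(1+V/F(Kᵢ−1)) = 0.
g(0) = ΣzᵢKᵢ − 1 = 0.086 and g(1) = 1 − Σzᵢ/Kᵢ = -0.076, so a root lies in (0, 1).
Iterate (Newton) starting at V/F = 0.57:
  V/F = 0.570: g = -0.0290, g' = -0.124 → V/F = 0.337
  V/F = 0.337: g = 0.0041, g' = -0.166 → V/F = 0.362
Converged at V/F = 0.362.

V/F = 0.362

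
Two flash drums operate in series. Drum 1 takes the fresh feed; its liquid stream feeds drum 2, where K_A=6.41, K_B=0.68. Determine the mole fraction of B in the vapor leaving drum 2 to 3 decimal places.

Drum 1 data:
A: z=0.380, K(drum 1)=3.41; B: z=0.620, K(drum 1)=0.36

Drum 1:
Let ψ₁ = V/F and solve Σ zᵢ(Kᵢ−1)/(1+ψ₁(Kᵢ−1)) = 0.
Check two-phase: ΣzᵢKᵢ = 1.519 > 1 and Σzᵢ/Kᵢ = 1.834 > 1, so g(0) = 0.519 > 0 and g(1) = -0.834 < 0.
Newton iteration, ψ₁⁰ = 0.5:
  ψ₁ = 0.500: g = -0.1682, g' = -1.003 → ψ₁ = 0.332
  ψ₁ = 0.332: g = 0.0045, g' = -1.090 → ψ₁ = 0.336
Converged at ψ₁ = 0.336.
Drum-1 compositions:
  A: x = 0.210, y = 0.716
  B: x = 0.790, y = 0.284
Drum-2 feed = drum-1 liquid: z₂ = (0.2098, 0.7902).
Drum 2:
Material balance + equilibrium reduce to Σ zᵢ(Kᵢ−1)/(1+ψ₂(Kᵢ−1)) = 0.
Feasibility: ΣzᵢKᵢ = 1.882, Σzᵢ/Kᵢ = 1.195 — both > 1, two phases present.
Iterate (Newton) starting at ψ₂ = 0.6:
  ψ₂ = 0.600: g = -0.0456, g' = -0.465 → ψ₂ = 0.502
  ψ₂ = 0.502: g = 0.0043, g' = -0.560 → ψ₂ = 0.510
Converged at ψ₂ = 0.510.
  A: x = 0.056, y = 0.358
  B: x = 0.944, y = 0.642

y_B (drum 2) = 0.642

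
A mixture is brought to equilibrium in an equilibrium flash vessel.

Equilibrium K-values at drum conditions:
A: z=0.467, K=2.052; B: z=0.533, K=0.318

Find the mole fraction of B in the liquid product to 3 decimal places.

x_B = 0.607

Binary case is linear: z₁(K₁−1)(1+V/F(K₂−1)) + z₂(K₂−1)(1+V/F(K₁−1)) = 0
⇒ V/F = [z₁(K₁−1)+z₂(K₂−1)] / [−(K₁−1)(K₂−1)] = 0.1278/0.7175 = 0.178
Compositions from xᵢ = zᵢ/(1+V/F(Kᵢ−1)), yᵢ = Kᵢxᵢ:
  A: x = 0.393, y = 0.807
  B: x = 0.607, y = 0.193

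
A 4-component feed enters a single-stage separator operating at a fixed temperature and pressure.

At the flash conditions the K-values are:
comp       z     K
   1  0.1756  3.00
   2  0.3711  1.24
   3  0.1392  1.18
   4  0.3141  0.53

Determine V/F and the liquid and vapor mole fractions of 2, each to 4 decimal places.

V/F = 0.7837, x_2 = 0.3124, y_2 = 0.3873

Rachford–Rice: g(V/F) = Σ zᵢ(Kᵢ−1)/(1+V/F(Kᵢ−1)) = 0.
g(0) = ΣzᵢKᵢ − 1 = 0.3177 and g(1) = 1 − Σzᵢ/Kᵢ = -0.0684, so a root lies in (0, 1).
Newton iteration, V/F⁰ = 0.5:
  V/F = 0.5000: g = 0.08513, g' = -0.3150 → V/F = 0.7703
  V/F = 0.7703: g = 0.00401, g' = -0.2980 → V/F = 0.7837
Converged at V/F = 0.7837.
Compositions from xᵢ = zᵢ/(1+V/F(Kᵢ−1)), yᵢ = Kᵢxᵢ:
  1: x = 0.0684, y = 0.2052
  2: x = 0.3124, y = 0.3873
  3: x = 0.1220, y = 0.1439
  4: x = 0.4973, y = 0.2635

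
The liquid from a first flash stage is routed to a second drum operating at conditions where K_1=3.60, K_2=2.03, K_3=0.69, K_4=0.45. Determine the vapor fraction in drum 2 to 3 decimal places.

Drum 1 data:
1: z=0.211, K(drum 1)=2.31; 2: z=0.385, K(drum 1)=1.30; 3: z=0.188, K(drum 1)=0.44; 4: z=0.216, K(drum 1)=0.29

Drum 1:
Material balance + equilibrium reduce to Σ zᵢ(Kᵢ−1)/(1+ψ₁(Kᵢ−1)) = 0.
g(0) = ΣzᵢKᵢ − 1 = 0.133 and g(1) = 1 − Σzᵢ/Kᵢ = -0.560, so a root lies in (0, 1).
Iterate (Newton) starting at ψ₁ = 0.5:
  ψ₁ = 0.500: g = -0.1165, g' = -0.534 → ψ₁ = 0.282
  ψ₁ = 0.282: g = -0.0083, g' = -0.476 → ψ₁ = 0.264
Converged at ψ₁ = 0.264.
Drum-1 compositions:
  1: x = 0.157, y = 0.362
  2: x = 0.357, y = 0.464
  3: x = 0.221, y = 0.097
  4: x = 0.266, y = 0.077
Drum-2 feed = drum-1 liquid: z₂ = (0.1567, 0.3567, 0.2207, 0.2659).
Drum 2:
Rachford–Rice: g(ψ₂) = Σ zᵢ(Kᵢ−1)/(1+ψ₂(Kᵢ−1)) = 0.
g(0) = ΣzᵢKᵢ − 1 = 0.560 and g(1) = 1 − Σzᵢ/Kᵢ = -0.130, so a root lies in (0, 1).
Newton iteration, ψ₂⁰ = 0.61:
  ψ₂ = 0.610: g = 0.0788, g' = -0.516 → ψ₂ = 0.763
  ψ₂ = 0.763: g = 0.0008, g' = -0.513 → ψ₂ = 0.764
Converged at ψ₂ = 0.764.
  1: x = 0.052, y = 0.189
  2: x = 0.200, y = 0.405
  3: x = 0.289, y = 0.200
  4: x = 0.459, y = 0.206

V/F (drum 2) = 0.764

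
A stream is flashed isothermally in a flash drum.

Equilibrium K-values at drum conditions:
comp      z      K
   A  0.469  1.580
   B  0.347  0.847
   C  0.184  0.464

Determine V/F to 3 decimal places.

Newton iteration, V/F⁰ = 0.46:
  V/F = 0.460: g = 0.0267, g' = -0.201 → V/F = 0.593
  V/F = 0.593: g = -0.0006, g' = -0.211 → V/F = 0.590
Converged at V/F = 0.590.

V/F = 0.590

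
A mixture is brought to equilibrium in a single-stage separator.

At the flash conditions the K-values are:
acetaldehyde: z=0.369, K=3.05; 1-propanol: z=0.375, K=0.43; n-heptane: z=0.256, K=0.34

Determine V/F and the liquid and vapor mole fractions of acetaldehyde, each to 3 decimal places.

V/F = 0.300, x_acetaldehyde = 0.229, y_acetaldehyde = 0.697

Rachford–Rice: g(V/F) = Σ zᵢ(Kᵢ−1)/(1+V/F(Kᵢ−1)) = 0.
g(0) = ΣzᵢKᵢ − 1 = 0.374 and g(1) = 1 − Σzᵢ/Kᵢ = -0.746, so a root lies in (0, 1).
Iterate (Newton) starting at V/F = 0.5:
  V/F = 0.500: g = -0.1776, g' = -0.865 → V/F = 0.295
  V/F = 0.295: g = 0.0049, g' = -0.951 → V/F = 0.300
Converged at V/F = 0.300.
Compositions from xᵢ = zᵢ/(1+V/F(Kᵢ−1)), yᵢ = Kᵢxᵢ:
  acetaldehyde: x = 0.229, y = 0.697
  1-propanol: x = 0.452, y = 0.194
  n-heptane: x = 0.319, y = 0.109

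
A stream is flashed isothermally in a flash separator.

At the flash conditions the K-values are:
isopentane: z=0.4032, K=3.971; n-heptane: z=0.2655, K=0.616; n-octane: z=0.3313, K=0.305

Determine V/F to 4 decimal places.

Newton iteration, V/F⁰ = 0.65:
  V/F = 0.6500: g = -0.14716, g' = -1.0162 → V/F = 0.5052
  V/F = 0.5052: g = -0.00233, g' = -1.0093 → V/F = 0.5029
Converged at V/F = 0.5029.

V/F = 0.5029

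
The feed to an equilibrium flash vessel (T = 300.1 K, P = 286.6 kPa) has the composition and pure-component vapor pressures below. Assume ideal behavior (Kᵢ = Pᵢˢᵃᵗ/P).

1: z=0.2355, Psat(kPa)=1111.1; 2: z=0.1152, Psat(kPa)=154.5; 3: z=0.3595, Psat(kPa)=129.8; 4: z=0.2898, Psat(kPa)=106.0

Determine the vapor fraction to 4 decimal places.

ψ = 0.1502

Raoult's law: Kᵢ = Pᵢˢᵃᵗ/P = Pᵢˢᵃᵗ/286.6.
  K_1 = 1111.1/286.6 = 3.876832, K_2 = 154.5/286.6 = 0.539079, K_3 = 129.8/286.6 = 0.452896, K_4 = 106.0/286.6 = 0.369853
Rachford–Rice: g(ψ) = Σ zᵢ(Kᵢ−1)/(1+ψ(Kᵢ−1)) = 0.
g(0) = ΣzᵢKᵢ − 1 = 0.2451 and g(1) = 1 − Σzᵢ/Kᵢ = -0.8518, so a root lies in (0, 1).
Newton iteration, ψ⁰ = 0.5:
  ψ = 0.5000: g = -0.32853, g' = -0.8183 → ψ = 0.0985
  ψ = 0.0985: g = 0.06964, g' = -1.4611 → ψ = 0.1462
  ψ = 0.1462: g = 0.00504, g' = -1.2607 → ψ = 0.1502
Converged at ψ = 0.1502.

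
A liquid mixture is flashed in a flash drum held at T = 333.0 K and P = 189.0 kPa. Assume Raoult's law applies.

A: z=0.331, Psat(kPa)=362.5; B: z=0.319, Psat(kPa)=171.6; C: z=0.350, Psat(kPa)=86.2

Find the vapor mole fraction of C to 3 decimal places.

y_C = 0.184

Raoult's law: Kᵢ = Pᵢˢᵃᵗ/P = Pᵢˢᵃᵗ/189.0.
  K_A = 362.5/189.0 = 1.91799, K_B = 171.6/189.0 = 0.90794, K_C = 86.2/189.0 = 0.45608
Iterate (Newton) starting at ψ = 0.5:
  ψ = 0.500: g = -0.0840, g' = -0.329 → ψ = 0.245
  ψ = 0.245: g = -0.0016, g' = -0.327 → ψ = 0.240
Converged at ψ = 0.240.
Compositions from xᵢ = zᵢ/(1+ψ(Kᵢ−1)), yᵢ = Kᵢxᵢ:
  A: x = 0.271, y = 0.520
  B: x = 0.326, y = 0.296
  C: x = 0.403, y = 0.184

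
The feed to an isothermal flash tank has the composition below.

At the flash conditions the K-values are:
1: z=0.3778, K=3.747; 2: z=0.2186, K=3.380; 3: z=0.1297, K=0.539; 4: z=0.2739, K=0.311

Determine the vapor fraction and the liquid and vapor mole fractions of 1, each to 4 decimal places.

Rachford–Rice: g(ψ) = Σ zᵢ(Kᵢ−1)/(1+ψ(Kᵢ−1)) = 0.
Feasibility: ΣzᵢKᵢ = 2.3096, Σzᵢ/Kᵢ = 1.2868 — both > 1, two phases present.
Iterate (Newton) starting at ψ = 0.3:
  ψ = 0.3000: g = 0.56521, g' = -1.5220 → ψ = 0.6714
  ψ = 0.6714: g = 0.12742, g' = -1.0439 → ψ = 0.7934
  ψ = 0.7934: g = -0.00403, g' = -1.1317 → ψ = 0.7899
Converged at ψ = 0.7899.
Compositions from xᵢ = zᵢ/(1+ψ(Kᵢ−1)), yᵢ = Kᵢxᵢ:
  1: x = 0.1192, y = 0.4466
  2: x = 0.0759, y = 0.2566
  3: x = 0.2040, y = 0.1099
  4: x = 0.6009, y = 0.1869

ψ = 0.7899, x_1 = 0.1192, y_1 = 0.4466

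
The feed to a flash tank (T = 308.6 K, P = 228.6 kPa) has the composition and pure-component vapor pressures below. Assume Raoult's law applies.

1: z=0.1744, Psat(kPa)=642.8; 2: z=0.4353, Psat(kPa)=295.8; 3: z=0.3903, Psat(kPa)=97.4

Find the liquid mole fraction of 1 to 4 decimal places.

Raoult's law: Kᵢ = Pᵢˢᵃᵗ/P = Pᵢˢᵃᵗ/228.6.
  K_1 = 642.8/228.6 = 2.811899, K_2 = 295.8/228.6 = 1.293963, K_3 = 97.4/228.6 = 0.426072
Newton–Raphson from ψ = 0.35:
  ψ = 0.3500: g = 0.02908, g' = -0.4466 → ψ = 0.4151
  ψ = 0.4151: g = 0.00033, g' = -0.4379 → ψ = 0.4159
Converged at ψ = 0.4159.
Compositions from xᵢ = zᵢ/(1+ψ(Kᵢ−1)), yᵢ = Kᵢxᵢ:
  1: x = 0.0995, y = 0.2797
  2: x = 0.3879, y = 0.5019
  3: x = 0.5127, y = 0.2184

x_1 = 0.0995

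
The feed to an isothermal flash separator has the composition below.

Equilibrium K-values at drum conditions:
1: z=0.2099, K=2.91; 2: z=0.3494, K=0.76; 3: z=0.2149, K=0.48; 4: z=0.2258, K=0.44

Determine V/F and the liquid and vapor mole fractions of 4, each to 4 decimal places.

Material balance + equilibrium reduce to Σ zᵢ(Kᵢ−1)/(1+V/F(Kᵢ−1)) = 0.
Check two-phase: ΣzᵢKᵢ = 1.0789 > 1 and Σzᵢ/Kᵢ = 1.4928 > 1, so g(0) = 0.0789 > 0 and g(1) = -0.4928 < 0.
Newton–Raphson from V/F = 0.58:
  V/F = 0.5800: g = -0.25449, g' = -0.4740 → V/F = 0.0431
  V/F = 0.0431: g = 0.04183, g' = -0.8095 → V/F = 0.0947
  V/F = 0.0947: g = 0.00260, g' = -0.7134 → V/F = 0.0984
Converged at V/F = 0.0984.
Compositions from xᵢ = zᵢ/(1+V/F(Kᵢ−1)), yᵢ = Kᵢxᵢ:
  1: x = 0.1767, y = 0.5142
  2: x = 0.3579, y = 0.2720
  3: x = 0.2265, y = 0.1087
  4: x = 0.2390, y = 0.1051

V/F = 0.0984, x_4 = 0.2390, y_4 = 0.1051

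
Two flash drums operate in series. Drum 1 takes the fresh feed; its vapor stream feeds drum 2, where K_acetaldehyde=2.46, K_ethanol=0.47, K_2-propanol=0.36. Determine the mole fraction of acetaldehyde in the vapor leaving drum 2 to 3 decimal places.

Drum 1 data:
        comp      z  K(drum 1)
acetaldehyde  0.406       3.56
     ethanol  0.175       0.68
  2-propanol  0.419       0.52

Drum 1:
Iterate (Newton) starting at ψ₁ = 0.46:
  ψ₁ = 0.460: g = 0.1535, g' = -0.745 → ψ₁ = 0.666
  ψ₁ = 0.666: g = 0.0174, g' = -0.601 → ψ₁ = 0.695
Converged at ψ₁ = 0.695.
Drum-1 compositions:
  acetaldehyde: x = 0.146, y = 0.520
  ethanol: x = 0.225, y = 0.153
  2-propanol: x = 0.629, y = 0.327
Drum-2 feed = drum-1 vapor: z₂ = (0.5199, 0.1531, 0.3270).
Drum 2:
Let ψ₂ = V/F and solve Σ zᵢ(Kᵢ−1)/(1+ψ₂(Kᵢ−1)) = 0.
Feasibility: ΣzᵢKᵢ = 1.469, Σzᵢ/Kᵢ = 1.445 — both > 1, two phases present.
Newton–Raphson from ψ₂ = 0.5:
  ψ₂ = 0.500: g = 0.0206, g' = -0.740 → ψ₂ = 0.528
Converged at ψ₂ = 0.528.
  acetaldehyde: x = 0.294, y = 0.722
  ethanol: x = 0.213, y = 0.100
  2-propanol: x = 0.494, y = 0.178

y_acetaldehyde (drum 2) = 0.722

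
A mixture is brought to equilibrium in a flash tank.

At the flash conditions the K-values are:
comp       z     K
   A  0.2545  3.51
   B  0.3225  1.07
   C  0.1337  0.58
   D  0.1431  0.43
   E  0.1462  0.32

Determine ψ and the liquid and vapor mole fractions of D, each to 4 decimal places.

ψ = 0.4495, x_D = 0.1924, y_D = 0.0827

Material balance + equilibrium reduce to Σ zᵢ(Kᵢ−1)/(1+ψ(Kᵢ−1)) = 0.
Feasibility: ΣzᵢKᵢ = 1.4242, Σzᵢ/Kᵢ = 1.3941 — both > 1, two phases present.
Iterate (Newton) starting at ψ = 0.5:
  ψ = 0.5000: g = -0.03070, g' = -0.6007 → ψ = 0.4489
  ψ = 0.4489: g = 0.00034, g' = -0.6158 → ψ = 0.4495
Converged at ψ = 0.4495.
Compositions from xᵢ = zᵢ/(1+ψ(Kᵢ−1)), yᵢ = Kᵢxᵢ:
  A: x = 0.1196, y = 0.4198
  B: x = 0.3127, y = 0.3345
  C: x = 0.1648, y = 0.0956
  D: x = 0.1924, y = 0.0827
  E: x = 0.2105, y = 0.0674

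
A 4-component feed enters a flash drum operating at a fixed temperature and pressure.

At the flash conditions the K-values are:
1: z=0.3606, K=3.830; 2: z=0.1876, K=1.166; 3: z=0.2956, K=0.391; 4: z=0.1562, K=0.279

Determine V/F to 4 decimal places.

V/F = 0.5178

Material balance + equilibrium reduce to Σ zᵢ(Kᵢ−1)/(1+V/F(Kᵢ−1)) = 0.
Check two-phase: ΣzᵢKᵢ = 1.7590 > 1 and Σzᵢ/Kᵢ = 1.5709 > 1, so g(0) = 0.7590 > 0 and g(1) = -0.5709 < 0.
Newton–Raphson from V/F = 0.5:
  V/F = 0.5000: g = 0.01638, g' = -0.9248 → V/F = 0.5177
  V/F = 0.5177: g = 0.00004, g' = -0.9202 → V/F = 0.5178
Converged at V/F = 0.5178.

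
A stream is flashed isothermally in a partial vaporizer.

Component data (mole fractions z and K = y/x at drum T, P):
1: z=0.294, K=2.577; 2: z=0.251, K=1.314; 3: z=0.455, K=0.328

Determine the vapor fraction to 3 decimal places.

Newton–Raphson from ψ = 0.51:
  ψ = 0.510: g = -0.1403, g' = -0.719 → ψ = 0.315
  ψ = 0.315: g = -0.0062, g' = -0.678 → ψ = 0.306
Converged at ψ = 0.306.

ψ = 0.306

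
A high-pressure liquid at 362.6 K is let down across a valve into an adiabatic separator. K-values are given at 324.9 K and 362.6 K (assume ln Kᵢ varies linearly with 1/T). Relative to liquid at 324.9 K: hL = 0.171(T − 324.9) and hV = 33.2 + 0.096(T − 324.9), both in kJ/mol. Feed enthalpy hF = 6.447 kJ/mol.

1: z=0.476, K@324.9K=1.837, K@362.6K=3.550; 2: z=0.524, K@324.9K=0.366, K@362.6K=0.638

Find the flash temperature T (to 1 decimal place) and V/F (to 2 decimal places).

Adiabatic flash: solve Rachford–Rice at each trial T, then check hF = ψ·hV(T) + (1−ψ)·hL(T).
  T = 324.9 K: K = (1.837, 0.366), RR gives ψ = 0.125, H_out = 4.141 kJ/mol
  T = 362.6 K: K = (3.550, 0.638), RR gives ψ = 1.000, H_out = 36.819 kJ/mol
  T = 343.8 K: K = (2.603, 0.491), RR gives ψ = 0.608, H_out = 22.562 kJ/mol
  T = 334.4 K: K = (2.199, 0.426), RR gives ψ = 0.392, H_out = 14.372 kJ/mol
  T = 329.6 K: K = (2.011, 0.395), RR gives ψ = 0.268, H_out = 9.617 kJ/mol
  T = 327.2 K: K = (1.921, 0.380), RR gives ψ = 0.199, H_out = 6.953 kJ/mol
Linear interpolation between T = 324.9 (H_out = 4.141) and T = 327.2 (H_out = 6.953) on hF = 6.447 gives T ≈ 326.8 K, at which ψ = 0.19.

T = 326.8 K, V/F = 0.19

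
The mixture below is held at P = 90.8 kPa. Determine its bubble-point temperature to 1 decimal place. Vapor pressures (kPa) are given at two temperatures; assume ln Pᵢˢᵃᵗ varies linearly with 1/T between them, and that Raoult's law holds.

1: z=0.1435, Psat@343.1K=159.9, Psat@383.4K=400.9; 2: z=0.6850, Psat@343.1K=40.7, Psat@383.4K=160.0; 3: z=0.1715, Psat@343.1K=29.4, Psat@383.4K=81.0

Bubble-point temperature: ΣzᵢPᵢˢᵃᵗ(T) = P. Interpolate ln Pᵢˢᵃᵗ = aᵢ + bᵢ/T.
  T = 343.1 K: ΣzᵢPᵢˢᵃᵗ = 55.87 kPa
  T = 383.4 K: ΣzᵢPᵢˢᵃᵗ = 181.02 kPa
  T = 363.2 K: ΣzᵢPᵢˢᵃᵗ = 103.14 kPa
  T = 353.1 K: ΣzᵢPᵢˢᵃᵗ = 76.33 kPa
  T = 358.1 K: ΣzᵢPᵢˢᵃᵗ = 88.75 kPa
  T = 360.6 K: ΣzᵢPᵢˢᵃᵗ = 95.58 kPa
Interpolating between 358.1 K and 360.6 K gives T ≈ 358.9 K.

T = 358.9 K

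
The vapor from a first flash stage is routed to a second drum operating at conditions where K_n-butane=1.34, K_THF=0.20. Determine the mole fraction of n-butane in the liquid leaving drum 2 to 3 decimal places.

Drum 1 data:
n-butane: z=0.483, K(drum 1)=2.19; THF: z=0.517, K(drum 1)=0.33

Drum 1:
Newton iteration, ψ₁⁰ = 0.32:
  ψ₁ = 0.320: g = -0.0247, g' = -0.735 → ψ₁ = 0.286
Converged at ψ₁ = 0.286.
Drum-1 compositions:
  n-butane: x = 0.360, y = 0.789
  THF: x = 0.640, y = 0.211
Drum-2 feed = drum-1 vapor: z₂ = (0.7889, 0.2111).
Drum 2:
Binary case is linear: z₁(K₁−1)(1+ψ₂(K₂−1)) + z₂(K₂−1)(1+ψ₂(K₁−1)) = 0
⇒ ψ₂ = [z₁(K₁−1)+z₂(K₂−1)] / [−(K₁−1)(K₂−1)] = 0.0993/0.2720 = 0.365
  n-butane: x = 0.702, y = 0.940
  THF: x = 0.298, y = 0.060

x_n-butane (drum 2) = 0.702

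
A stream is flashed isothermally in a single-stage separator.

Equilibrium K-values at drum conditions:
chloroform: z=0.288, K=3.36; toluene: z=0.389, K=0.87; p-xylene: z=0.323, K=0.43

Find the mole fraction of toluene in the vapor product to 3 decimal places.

y_toluene = 0.362

Let ψ = V/F and solve Σ zᵢ(Kᵢ−1)/(1+ψ(Kᵢ−1)) = 0.
Feasibility: ΣzᵢKᵢ = 1.445, Σzᵢ/Kᵢ = 1.284 — both > 1, two phases present.
Iterate (Newton) starting at ψ = 0.56:
  ψ = 0.560: g = -0.0322, g' = -0.532 → ψ = 0.499
  ψ = 0.499: g = 0.0005, g' = -0.551 → ψ = 0.500
Converged at ψ = 0.500.
Compositions from xᵢ = zᵢ/(1+ψ(Kᵢ−1)), yᵢ = Kᵢxᵢ:
  chloroform: x = 0.132, y = 0.444
  toluene: x = 0.416, y = 0.362
  p-xylene: x = 0.452, y = 0.194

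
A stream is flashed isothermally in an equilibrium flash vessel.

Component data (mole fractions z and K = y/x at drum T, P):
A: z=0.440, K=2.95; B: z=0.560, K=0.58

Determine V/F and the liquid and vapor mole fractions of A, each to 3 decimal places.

V/F = 0.760, x_A = 0.177, y_A = 0.523

Rachford–Rice: g(V/F) = Σ zᵢ(Kᵢ−1)/(1+V/F(Kᵢ−1)) = 0.
Feasibility: ΣzᵢKᵢ = 1.623, Σzᵢ/Kᵢ = 1.115 — both > 1, two phases present.
Newton–Raphson from V/F = 0.5:
  V/F = 0.500: g = 0.1367, g' = -0.587 → V/F = 0.733
  V/F = 0.733: g = 0.0135, g' = -0.490 → V/F = 0.760
Converged at V/F = 0.760.
Compositions from xᵢ = zᵢ/(1+V/F(Kᵢ−1)), yᵢ = Kᵢxᵢ:
  A: x = 0.177, y = 0.523
  B: x = 0.823, y = 0.477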